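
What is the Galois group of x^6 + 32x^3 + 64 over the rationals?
6T3: D_6

The polynomial f is an irreducible sextic over Q, so G = Gal(f/Q) is one of the 16 transitive subgroups 6T1, ..., 6T16 of S_6. The discriminant of f is 1352605460594688, which is not a perfect square, so G is not contained in A_6. The transitive groups of degree 6 not contained in A_6 are: C_6 (6T1, order 6), S_3 (6T2, order 6), D_6 (6T3, order 12), C_3 x S_3 (6T5, order 18), A_4 x C_2 (6T6, order 24), S_4 (6T8, order 24), S_3 x S_3 (6T9, order 36), S_4 x C_2 (6T11, order 48), (S_3 x S_3) : C_2 (6T13, order 72), PGL(2,5) (6T14, order 120), S_6 (6T16, order 720). By Dedekind's theorem, for a prime p not dividing disc(f) the degrees of the irreducible factors of f mod p form the cycle type of an element of G. Factoring f modulo the 79 such primes p <= 419 (skipping 2, 3, which divide the discriminant), each new pattern first appears at: mod 5: f = (x^6 + 2x^3 + 4), pattern 6; mod 7: f = (x^2 + 3x + 1)(x^2 + 5x + 2)(x^2 + 6x + 4), pattern 2+2+2; mod 11: f = (x + 1)(x + 4)(x^2 + 7x + 5)(x^2 + 10x + 1), pattern 2+2+1+1; mod 13: f = (x^3 + 9)(x^3 + 10), pattern 3+3; mod 97: f = (x + 36)(x + 47)(x + 54)(x + 62)(x + 93)(x + 96), pattern 1+1+1+1+1+1. No other pattern occurs in this range, so the set of observed cycle types is {6, 2+2+2, 2+2+1+1, 3+3, 1+1+1+1+1+1}. The candidates containing elements of all these cycle types are D_6 (6T3) of order 12, A_4 x C_2 (6T6) of order 24, S_3 x S_3 (6T9) of order 36, S_4 x C_2 (6T11) of order 48, (S_3 x S_3) : C_2 (6T13) of order 72, PGL(2,5) (6T14) of order 120, S_6 (6T16) of order 720; the others are excluded. The observed types are precisely the cycle types that occur in D_6 (6T3). Each of the other remaining candidates has further cycle types, and by the Chebotarev density theorem the matching factorization patterns would occur for a proportion of primes equal to their share of the group: A_4 x C_2 (6T6) additionally contains elements of type 2+1+1+1+1 (3 of its 24 elements, about 12% of primes); S_3 x S_3 (6T9) additionally contains elements of type 3+1+1+1 (4 of its 36 elements, about 11% of primes); S_4 x C_2 (6T11) additionally contains elements of type 4+2, 4+1+1, 2+1+1+1+1 (15 of its 48 elements, about 31% of primes); (S_3 x S_3) : C_2 (6T13) additionally contains elements of type 4+2, 3+2+1, 3+1+1+1, 2+1+1+1+1 (40 of its 72 elements, about 56% of primes); PGL(2,5) (6T14) additionally contains elements of type 5+1, 4+1+1 (54 of its 120 elements, about 45% of primes); S_6 (6T16) additionally contains elements of type 5+1, 4+2, 4+1+1, 3+2+1, 3+1+1+1, 2+1+1+1+1 (499 of its 720 elements, about 69% of primes). None of the 79 primes tested shows any such pattern (for each of these groups the chance of that is below 10^-4), which rules them out. Hence G = D_6 (6T3), of order 12.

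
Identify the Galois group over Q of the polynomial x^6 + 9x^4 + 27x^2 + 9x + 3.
The polynomial f is an irreducible sextic over Q, so G = Gal(f/Q) is one of the 16 transitive subgroups 6T1, ..., 6T16 of S_6. The discriminant of f is -68755887963, which is not a perfect square, so G is not contained in A_6. The transitive groups of degree 6 not contained in A_6 are: C_6 (6T1, order 6), S_3 (6T2, order 6), D_6 (6T3, order 12), C_3 x S_3 (6T5, order 18), A_4 x C_2 (6T6, order 24), S_4 (6T8, order 24), S_3 x S_3 (6T9, order 36), S_4 x C_2 (6T11, order 48), (S_3 x S_3) : C_2 (6T13, order 72), PGL(2,5) (6T14, order 120), S_6 (6T16, order 720). By Dedekind's theorem, for a prime p not dividing disc(f) the degrees of the irreducible factors of f mod p form the cycle type of an element of G. Factoring f modulo the 33 such primes p <= 151 (skipping 3, 7, 89, which divide the discriminant), each new pattern first appears at: mod 2: f = (x^6 + x^4 + x^2 + x + 1), pattern 6; mod 13: f = (x + 3)(x + 4)(x + 6)(x^3 + 7x + 6), pattern 3+1+1+1; mod 17: f = (x^2 + 5x + 12)(x^2 + 6x + 4)(x^2 + 6x + 16), pattern 2+2+2; mod 19: f = (x^3 + x + 4)(x^3 + 8x + 15), pattern 3+3; mod 73: f = (x + 24)(x + 36)(x + 43)(x + 54)(x + 67)(x + 68), pattern 1+1+1+1+1+1. No other pattern occurs in this range, so the set of observed cycle types is {6, 3+1+1+1, 2+2+2, 3+3, 1+1+1+1+1+1}. The candidates containing elements of all these cycle types are C_3 x S_3 (6T5) of order 18, S_3 x S_3 (6T9) of order 36, (S_3 x S_3) : C_2 (6T13) of order 72, S_6 (6T16) of order 720; the others are excluded. The observed types are precisely the cycle types that occur in C_3 x S_3 (6T5). Each of the other remaining candidates has further cycle types, and by the Chebotarev density theorem the matching factorization patterns would occur for a proportion of primes equal to their share of the group: S_3 x S_3 (6T9) additionally contains elements of type 2+2+1+1 (9 of its 36 elements, about 25% of primes); (S_3 x S_3) : C_2 (6T13) additionally contains elements of type 4+2, 3+2+1, 2+2+1+1, 2+1+1+1+1 (45 of its 72 elements, about 62% of primes); S_6 (6T16) additionally contains elements of type 5+1, 4+2, 4+1+1, 3+2+1, 2+2+1+1, 2+1+1+1+1 (504 of its 720 elements, about 70% of primes). None of the 33 primes tested shows any such pattern (for each of these groups the chance of that is below 10^-4), which rules them out. Hence G = C_3 x S_3 (6T5), of order 18.

C_3 x S_3, the group 6T5 of order 18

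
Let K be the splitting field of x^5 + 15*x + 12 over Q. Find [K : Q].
20

The degree of the splitting field over Q equals the order of the Galois group, so first determine the group. The polynomial f is an irreducible quintic over Q, so G = Gal(f/Q) is a transitive subgroup of S_5: one of C_5 (5T1, order 5), D_5 (5T2, order 10), F_20 (5T3, order 20), A_5 (5T4, order 60) or S_5 (5T5, order 120). The discriminant of f is 259200000, which is not a perfect square, so G is not contained in A_5. The transitive groups of degree 5 not contained in A_5 are: F_20 (5T3, order 20), S_5 (5T5, order 120). By Dedekind's theorem, for a prime p not dividing disc(f) the degrees of the irreducible factors of f mod p form the cycle type of an element of G. Factoring f modulo the 18 such primes p <= 73 (skipping 2, 3, 5, which divide the discriminant), each new pattern first appears at: mod 7: f = (x + 6)(x^4 + x^3 + x^2 + x + 2), pattern 4+1; mod 11: f = (x + 6)(x^2 + 2x + 10)(x^2 + 3x + 9), pattern 2+2+1; mod 19: f = (x^5 + 15x + 12), pattern 5. No other pattern occurs in this range, so the set of observed cycle types is {4+1, 2+2+1, 5}. The candidates containing elements of all these cycle types are F_20 (5T3) of order 20, S_5 (5T5) of order 120; the others are excluded. The observed types are precisely the cycle types that occur in F_20 (5T3) (apart from the identity). Each of the other remaining candidates has further cycle types, and by the Chebotarev density theorem the matching factorization patterns would occur for a proportion of primes equal to their share of the group: S_5 (5T5) additionally contains elements of type 3+2, 3+1+1, 2+1+1+1 (50 of its 120 elements, about 42% of primes). None of the 18 primes tested shows any such pattern (for each of these groups the chance of that is below 10^-4), which rules them out. Hence G = F_20 (5T3), of order 20. The Galois group F_20 (5T3) has order 20, so the splitting field has degree 20 over Q.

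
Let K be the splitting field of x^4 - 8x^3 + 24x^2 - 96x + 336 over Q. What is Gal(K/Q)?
4T4: A_4

The polynomial is an irreducible quartic over Q and its discriminant is 1358954496 = 36864^2, a perfect square, so the Galois group is contained in A_4. The resolvent cubic y^3 - 24*y^2 - 576*y + 1536 is irreducible over Q. An irreducible resolvent with square discriminant gives A_4.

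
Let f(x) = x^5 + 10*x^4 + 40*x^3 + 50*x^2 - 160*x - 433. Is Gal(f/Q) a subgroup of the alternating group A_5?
The polynomial is irreducible of degree 5 over Q. Its discriminant is 425503125, which is not a perfect square. A Galois group lies in the alternating group exactly when the discriminant is a square in Q, so the Galois group (F_20) is not contained in A_5.

No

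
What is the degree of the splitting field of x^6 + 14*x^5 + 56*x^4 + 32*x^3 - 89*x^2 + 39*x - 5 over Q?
The degree of the splitting field over Q equals the order of the Galois group, so first determine the group. The polynomial f is an irreducible sextic over Q, so G = Gal(f/Q) is one of the 16 transitive subgroups 6T1, ..., 6T16 of S_6. The discriminant of f is 30991489 = 5567^2, a perfect square, so G is contained in A_6. The transitive groups of degree 6 contained in A_6 are: A_4 (6T4, order 12), S_4 (6T7, order 24), (C_3 x C_3) : C_4 (6T10, order 36), PSL(2,5) (6T12, order 60), A_6 (6T15, order 360). By Dedekind's theorem, for a prime p not dividing disc(f) the degrees of the irreducible factors of f mod p form the cycle type of an element of G. Factoring f modulo the 21 such primes p <= 79 (skipping 19, which divides the discriminant), each new pattern first appears at: mod 2: f = (x + 1)(x^5 + x^4 + x^3 + x^2 + 1), pattern 5+1; mod 7: f = (x^3 + 2x^2 + 1)(x^3 + 5x^2 + 4x + 2), pattern 3+3; mod 61: f = (x + 1)(x + 2)(x^2 + 34x + 39)(x^2 + 38x + 32), pattern 2+2+1+1. No other pattern occurs in this range, so the set of observed cycle types is {5+1, 3+3, 2+2+1+1}. The candidates containing elements of all these cycle types are PSL(2,5) (6T12) of order 60, A_6 (6T15) of order 360; the others are excluded. The observed types are precisely the cycle types that occur in PSL(2,5) (6T12) (apart from the identity). Each of the other remaining candidates has further cycle types, and by the Chebotarev density theorem the matching factorization patterns would occur for a proportion of primes equal to their share of the group: A_6 (6T15) additionally contains elements of type 4+2, 3+1+1+1 (130 of its 360 elements, about 36% of primes). None of the 21 primes tested shows any such pattern (for each of these groups the chance of that is below 10^-4), which rules them out. Hence G = PSL(2,5) (6T12), of order 60. The Galois group PSL(2,5) (6T12) has order 60, so the splitting field has degree 60 over Q.

60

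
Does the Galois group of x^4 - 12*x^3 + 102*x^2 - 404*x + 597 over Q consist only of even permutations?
The polynomial is irreducible of degree 4 over Q. Its discriminant is 4087812096 = 63936^2, a perfect square. A Galois group lies in the alternating group exactly when the discriminant is a square in Q, so the Galois group (A_4) is contained in A_4.

Yes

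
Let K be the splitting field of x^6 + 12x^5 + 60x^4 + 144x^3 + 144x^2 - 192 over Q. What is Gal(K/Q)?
The polynomial f is an irreducible sextic over Q, so G = Gal(f/Q) is one of the 16 transitive subgroups 6T1, ..., 6T16 of S_6. The discriminant of f is 5410421842378752, which is not a perfect square, so G is not contained in A_6. The transitive groups of degree 6 not contained in A_6 are: C_6 (6T1, order 6), S_3 (6T2, order 6), D_6 (6T3, order 12), C_3 x S_3 (6T5, order 18), A_4 x C_2 (6T6, order 24), S_4 (6T8, order 24), S_3 x S_3 (6T9, order 36), S_4 x C_2 (6T11, order 48), (S_3 x S_3) : C_2 (6T13, order 72), PGL(2,5) (6T14, order 120), S_6 (6T16, order 720). By Dedekind's theorem, for a prime p not dividing disc(f) the degrees of the irreducible factors of f mod p form the cycle type of an element of G. Factoring f modulo the 23 such primes p <= 97 (skipping 2, 3, which divide the discriminant), each new pattern first appears at: mod 5: f = (x^6 + 2x^5 + 4x^3 + 4x^2 + 3), pattern 6; mod 11: f = (x + 1)(x + 8)(x^2 + 5x + 7)(x^2 + 9x + 6), pattern 2+2+1+1; mod 13: f = (x + 1)(x + 6)(x + 12)(x^3 + 6x^2 + 12x + 6), pattern 3+1+1+1; mod 31: f = (x^2 + x + 13)(x^2 + 20x + 8)(x^2 + 22x + 22), pattern 2+2+2; mod 97: f = (x^3 + 6x^2 + 12x + 17)(x^3 + 6x^2 + 12x + 80), pattern 3+3. No other pattern occurs in this range, so the set of observed cycle types is {6, 2+2+1+1, 3+1+1+1, 2+2+2, 3+3}. The candidates containing elements of all these cycle types are S_3 x S_3 (6T9) of order 36, (S_3 x S_3) : C_2 (6T13) of order 72, S_6 (6T16) of order 720; the others are excluded. The observed types are precisely the cycle types that occur in S_3 x S_3 (6T9) (apart from the identity). Each of the other remaining candidates has further cycle types, and by the Chebotarev density theorem the matching factorization patterns would occur for a proportion of primes equal to their share of the group: (S_3 x S_3) : C_2 (6T13) additionally contains elements of type 4+2, 3+2+1, 2+1+1+1+1 (36 of its 72 elements, about 50% of primes); S_6 (6T16) additionally contains elements of type 5+1, 4+2, 4+1+1, 3+2+1, 2+1+1+1+1 (459 of its 720 elements, about 64% of primes). None of the 23 primes tested shows any such pattern (for each of these groups the chance of that is below 10^-4), which rules them out. Hence G = S_3 x S_3 (6T9), of order 36.

6T9: S_3 x S_3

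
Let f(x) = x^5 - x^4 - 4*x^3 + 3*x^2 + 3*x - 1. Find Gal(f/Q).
The polynomial f is an irreducible quintic over Q, so G = Gal(f/Q) is a transitive subgroup of S_5: one of C_5 (5T1, order 5), D_5 (5T2, order 10), F_20 (5T3, order 20), A_5 (5T4, order 60) or S_5 (5T5, order 120). The discriminant of f is 14641 = 121^2, a perfect square, so G is contained in A_5. The transitive groups of degree 5 contained in A_5 are: C_5 (5T1, order 5), D_5 (5T2, order 10), A_5 (5T4, order 60). By Dedekind's theorem, for a prime p not dividing disc(f) the degrees of the irreducible factors of f mod p form the cycle type of an element of G. Factoring f modulo the 14 such primes p <= 47 (skipping 11, which divides the discriminant), each new pattern first appears at: mod 2: f = (x^5 + x^4 + x^2 + x + 1), pattern 5; mod 23: f = (x + 4)(x + 6)(x + 10)(x + 11)(x + 14), pattern 1+1+1+1+1. No other pattern occurs in this range, so the set of observed cycle types is {5, 1+1+1+1+1}. The candidates containing elements of all these cycle types are C_5 (5T1) of order 5, D_5 (5T2) of order 10, A_5 (5T4) of order 60; the others are excluded. The observed types are precisely the cycle types that occur in C_5 (5T1). Each of the other remaining candidates has further cycle types, and by the Chebotarev density theorem the matching factorization patterns would occur for a proportion of primes equal to their share of the group: D_5 (5T2) additionally contains elements of type 2+2+1 (5 of its 10 elements, about 50% of primes); A_5 (5T4) additionally contains elements of type 3+1+1, 2+2+1 (35 of its 60 elements, about 58% of primes). None of the 14 primes tested shows any such pattern (for each of these groups the chance of that is below 10^-4), which rules them out. Hence G = C_5 (5T1), of order 5.

C_5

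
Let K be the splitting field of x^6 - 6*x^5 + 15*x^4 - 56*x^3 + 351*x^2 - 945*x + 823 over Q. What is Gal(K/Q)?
(S_3 x S_3) : C_2

The polynomial f is an irreducible sextic over Q, so G = Gal(f/Q) is one of the 16 transitive subgroups 6T1, ..., 6T16 of S_6. The discriminant of f is -2200994196714027, which is not a perfect square, so G is not contained in A_6. The transitive groups of degree 6 not contained in A_6 are: C_6 (6T1, order 6), S_3 (6T2, order 6), D_6 (6T3, order 12), C_3 x S_3 (6T5, order 18), A_4 x C_2 (6T6, order 24), S_4 (6T8, order 24), S_3 x S_3 (6T9, order 36), S_4 x C_2 (6T11, order 48), (S_3 x S_3) : C_2 (6T13, order 72), PGL(2,5) (6T14, order 120), S_6 (6T16, order 720). By Dedekind's theorem, for a prime p not dividing disc(f) the degrees of the irreducible factors of f mod p form the cycle type of an element of G. Factoring f modulo the 25 such primes p <= 127 (skipping 3, 11, 13, 17, 43, 109, which divide the discriminant), each new pattern first appears at: mod 2: f = (x^6 + x^4 + x^2 + x + 1), pattern 6; mod 7: f = (x + 2)(x^2 + 3x + 6)(x^3 + 3x^2 + 2x + 5), pattern 3+2+1; mod 23: f = (x^2 + 19x + 20)(x^4 + 21x^3 + 10x^2 + x + 17), pattern 4+2; mod 31: f = (x + 12)(x + 26)(x^2 + 4x + 29)(x^2 + 14x + 19), pattern 2+2+1+1; mod 61: f = (x + 7)(x + 18)(x + 32)(x + 60)(x^2 + 60x + 56), pattern 2+1+1+1+1; mod 97: f = (x + 22)(x + 71)(x + 79)(x^3 + 16x^2 + 91x + 38), pattern 3+1+1+1; mod 113: f = (x^2 + 28x + 45)(x^2 + 93x + 4)(x^2 + 99x + 73), pattern 2+2+2; mod 127: f = (x^3 + 7x^2 + 106x + 7)(x^3 + 114x^2 + 45), pattern 3+3. No other pattern occurs in this range, so the set of observed cycle types is {6, 3+2+1, 4+2, 2+2+1+1, 2+1+1+1+1, 3+1+1+1, 2+2+2, 3+3}. The candidates containing elements of all these cycle types are (S_3 x S_3) : C_2 (6T13) of order 72, S_6 (6T16) of order 720; the others are excluded. The observed types are precisely the cycle types that occur in (S_3 x S_3) : C_2 (6T13) (apart from the identity). Each of the other remaining candidates has further cycle types, and by the Chebotarev density theorem the matching factorization patterns would occur for a proportion of primes equal to their share of the group: S_6 (6T16) additionally contains elements of type 5+1, 4+1+1 (234 of its 720 elements, about 32% of primes). None of the 25 primes tested shows any such pattern (for each of these groups the chance of that is below 10^-4), which rules them out. Hence G = (S_3 x S_3) : C_2 (6T13), of order 72.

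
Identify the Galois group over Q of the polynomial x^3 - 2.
The polynomial is an irreducible cubic over Q and its discriminant is -108, which is not a perfect square. For an irreducible cubic, a non-square discriminant gives Galois group S_3.

S_3, the symmetric group on 3 letters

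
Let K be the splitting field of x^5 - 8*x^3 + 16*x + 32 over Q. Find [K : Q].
120

The degree of the splitting field over Q equals the order of the Galois group, so first determine the group. The polynomial f is an irreducible quintic over Q, so G = Gal(f/Q) is a transitive subgroup of S_5: one of C_5 (5T1, order 5), D_5 (5T2, order 10), F_20 (5T3, order 20), A_5 (5T4, order 60) or S_5 (5T5, order 120). The discriminant of f is 3008364544, which is not a perfect square, so G is not contained in A_5. The transitive groups of degree 5 not contained in A_5 are: F_20 (5T3, order 20), S_5 (5T5, order 120). By Dedekind's theorem, for a prime p not dividing disc(f) the degrees of the irreducible factors of f mod p form the cycle type of an element of G. Factoring f modulo the 3 such primes p <= 7 (skipping 2, which divides the discriminant), each new pattern first appears at: mod 3: f = (x^5 + x^3 + x + 2), pattern 5; mod 7: f = (x^2 + 4x + 1)(x^3 + 3x^2 + 4), pattern 3+2. No other pattern occurs in this range, so the set of observed cycle types is {5, 3+2}. Among the candidates above, the only group containing elements of all these cycle types is S_5 (5T5) — F_20 (5T3) lacks at least one of them. Hence G = S_5 (5T5), of order 120. The Galois group S_5 (5T5) has order 120, so the splitting field has degree 120 over Q.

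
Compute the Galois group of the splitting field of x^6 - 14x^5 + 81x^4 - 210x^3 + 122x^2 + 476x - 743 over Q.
The polynomial f is an irreducible sextic over Q, so G = Gal(f/Q) is one of the 16 transitive subgroups 6T1, ..., 6T16 of S_6. The discriminant of f is 1728393484898304 = 41573952^2, a perfect square, so G is contained in A_6. The transitive groups of degree 6 contained in A_6 are: A_4 (6T4, order 12), S_4 (6T7, order 24), (C_3 x C_3) : C_4 (6T10, order 36), PSL(2,5) (6T12, order 60), A_6 (6T15, order 360). By Dedekind's theorem, for a prime p not dividing disc(f) the degrees of the irreducible factors of f mod p form the cycle type of an element of G. Factoring f modulo the 33 such primes p <= 151 (skipping 2, 3, 7, which divide the discriminant), each new pattern first appears at: mod 5: f = (x^3 + 3x + 3)(x^3 + x^2 + 3x + 4), pattern 3+3; mod 13: f = (x + 7)(x + 9)(x^2 + 10x + 10)(x^2 + 12x + 4), pattern 2+2+1+1. No other pattern occurs in this range, so the set of observed cycle types is {3+3, 2+2+1+1}. The candidates containing elements of all these cycle types are A_4 (6T4) of order 12, S_4 (6T7) of order 24, (C_3 x C_3) : C_4 (6T10) of order 36, PSL(2,5) (6T12) of order 60, A_6 (6T15) of order 360; the others are excluded. The observed types are precisely the cycle types that occur in A_4 (6T4) (apart from the identity). Each of the other remaining candidates has further cycle types, and by the Chebotarev density theorem the matching factorization patterns would occur for a proportion of primes equal to their share of the group: S_4 (6T7) additionally contains elements of type 4+2 (6 of its 24 elements, about 25% of primes); (C_3 x C_3) : C_4 (6T10) additionally contains elements of type 4+2, 3+1+1+1 (22 of its 36 elements, about 61% of primes); PSL(2,5) (6T12) additionally contains elements of type 5+1 (24 of its 60 elements, about 40% of primes); A_6 (6T15) additionally contains elements of type 5+1, 4+2, 3+1+1+1 (274 of its 360 elements, about 76% of primes). None of the 33 primes tested shows any such pattern (for each of these groups the chance of that is below 10^-4), which rules them out. Hence G = A_4 (6T4), of order 12.

A_4 (also written A4)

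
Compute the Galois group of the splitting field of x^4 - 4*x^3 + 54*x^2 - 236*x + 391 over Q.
The polynomial is an irreducible quartic over Q and its discriminant is 16136701952, which is not a perfect square, so the Galois group is not contained in A_4. The resolvent cubic y^3 - 54*y^2 - 620*y + 22504 has exactly one rational root, so the Galois group is C_4 or D_4. The quartic becomes reducible over Q(sqrt(disc)), so the group is C_4.

C_4 (also written C4)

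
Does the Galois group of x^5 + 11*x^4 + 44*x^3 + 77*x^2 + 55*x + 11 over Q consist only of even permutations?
The polynomial is irreducible of degree 5 over Q. Its discriminant is 14641 = 121^2, a perfect square. A Galois group lies in the alternating group exactly when the discriminant is a square in Q, so the Galois group (C_5) is contained in A_5.

Yes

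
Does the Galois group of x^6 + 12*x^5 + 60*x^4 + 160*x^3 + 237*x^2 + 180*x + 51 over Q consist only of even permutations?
Yes

The polynomial is irreducible of degree 6 over Q. Its discriminant is 419904 = 648^2, a perfect square. A Galois group lies in the alternating group exactly when the discriminant is a square in Q, so the Galois group (A_4) is contained in A_6.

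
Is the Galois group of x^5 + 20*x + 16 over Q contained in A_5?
The polynomial is irreducible of degree 5 over Q. Its discriminant is 1024000000 = 32000^2, a perfect square. A Galois group lies in the alternating group exactly when the discriminant is a square in Q, so the Galois group (A_5) is contained in A_5.

Yes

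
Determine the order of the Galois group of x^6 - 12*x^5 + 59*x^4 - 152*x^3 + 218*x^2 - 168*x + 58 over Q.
The degree of the splitting field over Q equals the order of the Galois group, so first determine the group. The polynomial f is an irreducible sextic over Q, so G = Gal(f/Q) is one of the 16 transitive subgroups 6T1, ..., 6T16 of S_6. The discriminant of f is -5120000, which is not a perfect square, so G is not contained in A_6. The transitive groups of degree 6 not contained in A_6 are: C_6 (6T1, order 6), S_3 (6T2, order 6), D_6 (6T3, order 12), C_3 x S_3 (6T5, order 18), A_4 x C_2 (6T6, order 24), S_4 (6T8, order 24), S_3 x S_3 (6T9, order 36), S_4 x C_2 (6T11, order 48), (S_3 x S_3) : C_2 (6T13, order 72), PGL(2,5) (6T14, order 120), S_6 (6T16, order 720). By Dedekind's theorem, for a prime p not dividing disc(f) the degrees of the irreducible factors of f mod p form the cycle type of an element of G. Factoring f modulo the 22 such primes p <= 89 (skipping 2, 5, which divide the discriminant), each new pattern first appears at: mod 3: f = (x^3 + x^2 + 2x + 1)(x^3 + 2x^2 + x + 1), pattern 3+3; mod 7: f = (x^2 + 2x + 5)(x^2 + 3x + 6)(x^2 + 4x + 1), pattern 2+2+2; mod 13: f = (x + 2)(x + 7)(x^4 + 5x^3 + 12x + 6), pattern 4+1+1; mod 43: f = (x + 10)(x + 29)(x^2 + 39x + 8)(x^2 + 39x + 14), pattern 2+2+1+1. No other pattern occurs in this range, so the set of observed cycle types is {3+3, 2+2+2, 4+1+1, 2+2+1+1}. The candidates containing elements of all these cycle types are S_4 (6T8) of order 24, S_4 x C_2 (6T11) of order 48, PGL(2,5) (6T14) of order 120, S_6 (6T16) of order 720; the others are excluded. The observed types are precisely the cycle types that occur in S_4 (6T8) (apart from the identity). Each of the other remaining candidates has further cycle types, and by the Chebotarev density theorem the matching factorization patterns would occur for a proportion of primes equal to their share of the group: S_4 x C_2 (6T11) additionally contains elements of type 6, 4+2, 2+1+1+1+1 (17 of its 48 elements, about 35% of primes); PGL(2,5) (6T14) additionally contains elements of type 6, 5+1 (44 of its 120 elements, about 37% of primes); S_6 (6T16) additionally contains elements of type 6, 5+1, 4+2, 3+2+1, 3+1+1+1, 2+1+1+1+1 (529 of its 720 elements, about 73% of primes). None of the 22 primes tested shows any such pattern (for each of these groups the chance of that is below 10^-4), which rules them out. Hence G = S_4 (6T8), of order 24. The Galois group S_4 (6T8) has order 24, so the splitting field has degree 24 over Q.

24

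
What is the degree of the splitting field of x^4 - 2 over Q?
The degree of the splitting field over Q equals the order of the Galois group, so first determine the group. The polynomial is an irreducible quartic over Q and its discriminant is -2048, which is not a perfect square, so the Galois group is not contained in A_4. The resolvent cubic y^3 + 8*y has exactly one rational root, so the Galois group is C_4 or D_4. The quartic remains irreducible over Q(sqrt(disc)), so the group is D_4. The Galois group D_4 (4T3) has order 8, so the splitting field has degree 8 over Q.

8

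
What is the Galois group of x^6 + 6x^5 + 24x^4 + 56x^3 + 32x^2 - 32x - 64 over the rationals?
The polynomial f is an irreducible sextic over Q, so G = Gal(f/Q) is one of the 16 transitive subgroups 6T1, ..., 6T16 of S_6. The discriminant of f is 870211913777152, which is not a perfect square, so G is not contained in A_6. The transitive groups of degree 6 not contained in A_6 are: C_6 (6T1, order 6), S_3 (6T2, order 6), D_6 (6T3, order 12), C_3 x S_3 (6T5, order 18), A_4 x C_2 (6T6, order 24), S_4 (6T8, order 24), S_3 x S_3 (6T9, order 36), S_4 x C_2 (6T11, order 48), (S_3 x S_3) : C_2 (6T13, order 72), PGL(2,5) (6T14, order 120), S_6 (6T16, order 720). By Dedekind's theorem, for a prime p not dividing disc(f) the degrees of the irreducible factors of f mod p form the cycle type of an element of G. Factoring f modulo the 22 such primes p <= 89 (skipping 2, 37, which divide the discriminant), each new pattern first appears at: mod 3: f = (x^3 + x^2 + x + 2)(x^3 + 2x^2 + 1), pattern 3+3; mod 5: f = (x^2 + 2)(x^2 + 2x + 3)(x^2 + 4x + 1), pattern 2+2+2; mod 17: f = (x + 4)(x + 15)(x^4 + 4x^3 + 7x^2 + 6x + 8), pattern 4+1+1; mod 67: f = (x + 10)(x + 59)(x^2 + 2x + 26)(x^2 + 2x + 66), pattern 2+2+1+1. No other pattern occurs in this range, so the set of observed cycle types is {3+3, 2+2+2, 4+1+1, 2+2+1+1}. The candidates containing elements of all these cycle types are S_4 (6T8) of order 24, S_4 x C_2 (6T11) of order 48, PGL(2,5) (6T14) of order 120, S_6 (6T16) of order 720; the others are excluded. The observed types are precisely the cycle types that occur in S_4 (6T8) (apart from the identity). Each of the other remaining candidates has further cycle types, and by the Chebotarev density theorem the matching factorization patterns would occur for a proportion of primes equal to their share of the group: S_4 x C_2 (6T11) additionally contains elements of type 6, 4+2, 2+1+1+1+1 (17 of its 48 elements, about 35% of primes); PGL(2,5) (6T14) additionally contains elements of type 6, 5+1 (44 of its 120 elements, about 37% of primes); S_6 (6T16) additionally contains elements of type 6, 5+1, 4+2, 3+2+1, 3+1+1+1, 2+1+1+1+1 (529 of its 720 elements, about 73% of primes). None of the 22 primes tested shows any such pattern (for each of these groups the chance of that is below 10^-4), which rules them out. Hence G = S_4 (6T8), of order 24.

6T8: S_4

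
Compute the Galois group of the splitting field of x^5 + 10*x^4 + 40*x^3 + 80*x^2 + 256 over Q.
D_5, the dihedral group of order 10

The polynomial f is an irreducible quintic over Q, so G = Gal(f/Q) is a transitive subgroup of S_5: one of C_5 (5T1, order 5), D_5 (5T2, order 10), F_20 (5T3, order 20), A_5 (5T4, order 60) or S_5 (5T5, order 120). The discriminant of f is 67108864000000 = 8192000^2, a perfect square, so G is contained in A_5. The transitive groups of degree 5 contained in A_5 are: C_5 (5T1, order 5), D_5 (5T2, order 10), A_5 (5T4, order 60). By Dedekind's theorem, for a prime p not dividing disc(f) the degrees of the irreducible factors of f mod p form the cycle type of an element of G. Factoring f modulo the 23 such primes p <= 97 (skipping 2, 5, which divide the discriminant), each new pattern first appears at: mod 3: f = (x + 2)(x^2 + 1)(x^2 + 2x + 2), pattern 2+2+1; mod 7: f = (x^5 + 3x^4 + 5x^3 + 3x^2 + 4), pattern 5. No other pattern occurs in this range, so the set of observed cycle types is {2+2+1, 5}. The candidates containing elements of all these cycle types are D_5 (5T2) of order 10, A_5 (5T4) of order 60; the others are excluded. The observed types are precisely the cycle types that occur in D_5 (5T2) (apart from the identity). Each of the other remaining candidates has further cycle types, and by the Chebotarev density theorem the matching factorization patterns would occur for a proportion of primes equal to their share of the group: A_5 (5T4) additionally contains elements of type 3+1+1 (20 of its 60 elements, about 33% of primes). None of the 23 primes tested shows any such pattern (for each of these groups the chance of that is below 10^-4), which rules them out. Hence G = D_5 (5T2), of order 10.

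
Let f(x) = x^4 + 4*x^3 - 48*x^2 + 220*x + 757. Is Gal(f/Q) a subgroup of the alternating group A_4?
The polynomial is irreducible of degree 4 over Q. Its discriminant is -620791112448, which is not a perfect square. A Galois group lies in the alternating group exactly when the discriminant is a square in Q, so the Galois group (D_4) is not contained in A_4.

No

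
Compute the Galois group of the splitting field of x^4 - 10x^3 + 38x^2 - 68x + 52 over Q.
The polynomial is an irreducible quartic over Q and its discriminant is 2304 = 48^2, a perfect square, so the Galois group is contained in A_4. The resolvent cubic y^3 - 38*y^2 + 472*y - 1920 splits completely over Q, which gives the Klein four-group V_4.

V_4 (also written V4)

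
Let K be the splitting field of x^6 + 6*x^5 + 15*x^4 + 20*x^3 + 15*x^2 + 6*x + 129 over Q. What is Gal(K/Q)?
6T3: D_6

The polynomial f is an irreducible sextic over Q, so G = Gal(f/Q) is one of the 16 transitive subgroups 6T1, ..., 6T16 of S_6. The discriminant of f is -1603087953297408, which is not a perfect square, so G is not contained in A_6. The transitive groups of degree 6 not contained in A_6 are: C_6 (6T1, order 6), S_3 (6T2, order 6), D_6 (6T3, order 12), C_3 x S_3 (6T5, order 18), A_4 x C_2 (6T6, order 24), S_4 (6T8, order 24), S_3 x S_3 (6T9, order 36), S_4 x C_2 (6T11, order 48), (S_3 x S_3) : C_2 (6T13, order 72), PGL(2,5) (6T14, order 120), S_6 (6T16, order 720). By Dedekind's theorem, for a prime p not dividing disc(f) the degrees of the irreducible factors of f mod p form the cycle type of an element of G. Factoring f modulo the 79 such primes p <= 419 (skipping 2, 3, which divide the discriminant), each new pattern first appears at: mod 5: f = (x^2 + x + 2)(x^2 + 2x + 3)(x^2 + 3x + 4), pattern 2+2+2; mod 7: f = (x^6 + 6x^5 + x^4 + 6x^3 + x^2 + 6x + 3), pattern 6; mod 11: f = (x + 5)(x + 8)(x^2 + 6x + 10)(x^2 + 9x + 2), pattern 2+2+1+1; mod 19: f = (x^3 + 3x^2 + 3x + 10)(x^3 + 3x^2 + 3x + 11), pattern 3+3; mod 43: f = (x)(x + 2)(x + 7)(x + 8)(x + 37)(x + 38), pattern 1+1+1+1+1+1. No other pattern occurs in this range, so the set of observed cycle types is {2+2+2, 6, 2+2+1+1, 3+3, 1+1+1+1+1+1}. The candidates containing elements of all these cycle types are D_6 (6T3) of order 12, A_4 x C_2 (6T6) of order 24, S_3 x S_3 (6T9) of order 36, S_4 x C_2 (6T11) of order 48, (S_3 x S_3) : C_2 (6T13) of order 72, PGL(2,5) (6T14) of order 120, S_6 (6T16) of order 720; the others are excluded. The observed types are precisely the cycle types that occur in D_6 (6T3). Each of the other remaining candidates has further cycle types, and by the Chebotarev density theorem the matching factorization patterns would occur for a proportion of primes equal to their share of the group: A_4 x C_2 (6T6) additionally contains elements of type 2+1+1+1+1 (3 of its 24 elements, about 12% of primes); S_3 x S_3 (6T9) additionally contains elements of type 3+1+1+1 (4 of its 36 elements, about 11% of primes); S_4 x C_2 (6T11) additionally contains elements of type 4+2, 4+1+1, 2+1+1+1+1 (15 of its 48 elements, about 31% of primes); (S_3 x S_3) : C_2 (6T13) additionally contains elements of type 4+2, 3+2+1, 3+1+1+1, 2+1+1+1+1 (40 of its 72 elements, about 56% of primes); PGL(2,5) (6T14) additionally contains elements of type 5+1, 4+1+1 (54 of its 120 elements, about 45% of primes); S_6 (6T16) additionally contains elements of type 5+1, 4+2, 4+1+1, 3+2+1, 3+1+1+1, 2+1+1+1+1 (499 of its 720 elements, about 69% of primes). None of the 79 primes tested shows any such pattern (for each of these groups the chance of that is below 10^-4), which rules them out. Hence G = D_6 (6T3), of order 12.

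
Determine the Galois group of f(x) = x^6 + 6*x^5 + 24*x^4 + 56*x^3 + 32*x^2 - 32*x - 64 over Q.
S_4 (order 24)

The polynomial f is an irreducible sextic over Q, so G = Gal(f/Q) is one of the 16 transitive subgroups 6T1, ..., 6T16 of S_6. The discriminant of f is 870211913777152, which is not a perfect square, so G is not contained in A_6. The transitive groups of degree 6 not contained in A_6 are: C_6 (6T1, order 6), S_3 (6T2, order 6), D_6 (6T3, order 12), C_3 x S_3 (6T5, order 18), A_4 x C_2 (6T6, order 24), S_4 (6T8, order 24), S_3 x S_3 (6T9, order 36), S_4 x C_2 (6T11, order 48), (S_3 x S_3) : C_2 (6T13, order 72), PGL(2,5) (6T14, order 120), S_6 (6T16, order 720). By Dedekind's theorem, for a prime p not dividing disc(f) the degrees of the irreducible factors of f mod p form the cycle type of an element of G. Factoring f modulo the 22 such primes p <= 89 (skipping 2, 37, which divide the discriminant), each new pattern first appears at: mod 3: f = (x^3 + x^2 + x + 2)(x^3 + 2x^2 + 1), pattern 3+3; mod 5: f = (x^2 + 2)(x^2 + 2x + 3)(x^2 + 4x + 1), pattern 2+2+2; mod 17: f = (x + 4)(x + 15)(x^4 + 4x^3 + 7x^2 + 6x + 8), pattern 4+1+1; mod 67: f = (x + 10)(x + 59)(x^2 + 2x + 26)(x^2 + 2x + 66), pattern 2+2+1+1. No other pattern occurs in this range, so the set of observed cycle types is {3+3, 2+2+2, 4+1+1, 2+2+1+1}. The candidates containing elements of all these cycle types are S_4 (6T8) of order 24, S_4 x C_2 (6T11) of order 48, PGL(2,5) (6T14) of order 120, S_6 (6T16) of order 720; the others are excluded. The observed types are precisely the cycle types that occur in S_4 (6T8) (apart from the identity). Each of the other remaining candidates has further cycle types, and by the Chebotarev density theorem the matching factorization patterns would occur for a proportion of primes equal to their share of the group: S_4 x C_2 (6T11) additionally contains elements of type 6, 4+2, 2+1+1+1+1 (17 of its 48 elements, about 35% of primes); PGL(2,5) (6T14) additionally contains elements of type 6, 5+1 (44 of its 120 elements, about 37% of primes); S_6 (6T16) additionally contains elements of type 6, 5+1, 4+2, 3+2+1, 3+1+1+1, 2+1+1+1+1 (529 of its 720 elements, about 73% of primes). None of the 22 primes tested shows any such pattern (for each of these groups the chance of that is below 10^-4), which rules them out. Hence G = S_4 (6T8), of order 24.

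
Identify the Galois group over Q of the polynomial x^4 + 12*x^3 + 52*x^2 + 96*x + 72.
The polynomial is an irreducible quartic over Q and its discriminant is 147456 = 384^2, a perfect square, so the Galois group is contained in A_4. The resolvent cubic y^3 - 52*y^2 + 864*y - 4608 splits completely over Q, which gives the Klein four-group V_4.

V_4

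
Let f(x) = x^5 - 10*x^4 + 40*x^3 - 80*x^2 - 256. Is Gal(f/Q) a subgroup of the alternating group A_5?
The polynomial is irreducible of degree 5 over Q. Its discriminant is 67108864000000 = 8192000^2, a perfect square. A Galois group lies in the alternating group exactly when the discriminant is a square in Q, so the Galois group (D_5) is contained in A_5.

Yes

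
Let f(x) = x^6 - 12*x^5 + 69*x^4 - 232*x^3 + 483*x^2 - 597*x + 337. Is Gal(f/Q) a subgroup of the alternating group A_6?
No

The polynomial is irreducible of degree 6 over Q. Its discriminant is -68755887963, which is not a perfect square. A Galois group lies in the alternating group exactly when the discriminant is a square in Q, so the Galois group (C_3 x S_3) is not contained in A_6.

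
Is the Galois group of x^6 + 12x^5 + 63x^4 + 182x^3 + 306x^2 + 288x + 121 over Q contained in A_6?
The polynomial is irreducible of degree 6 over Q. Its discriminant is -16003008, which is not a perfect square. A Galois group lies in the alternating group exactly when the discriminant is a square in Q, so the Galois group (PGL(2,5)) is not contained in A_6.

No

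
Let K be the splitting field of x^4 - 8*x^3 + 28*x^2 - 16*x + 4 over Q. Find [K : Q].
8

The degree of the splitting field over Q equals the order of the Galois group, so first determine the group. The polynomial is an irreducible quartic over Q and its discriminant is 2097152, which is not a perfect square, so the Galois group is not contained in A_4. The resolvent cubic y^3 - 28*y^2 + 112*y - 64 has exactly one rational root, so the Galois group is C_4 or D_4. The quartic remains irreducible over Q(sqrt(disc)), so the group is D_4. The Galois group D_4 (4T3) has order 8, so the splitting field has degree 8 over Q.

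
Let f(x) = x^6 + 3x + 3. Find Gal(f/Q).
The polynomial f is an irreducible sextic over Q, so G = Gal(f/Q) is one of the 16 transitive subgroups 6T1, ..., 6T16 of S_6. The discriminant of f is -9059283, which is not a perfect square, so G is not contained in A_6. The transitive groups of degree 6 not contained in A_6 are: C_6 (6T1, order 6), S_3 (6T2, order 6), D_6 (6T3, order 12), C_3 x S_3 (6T5, order 18), A_4 x C_2 (6T6, order 24), S_4 (6T8, order 24), S_3 x S_3 (6T9, order 36), S_4 x C_2 (6T11, order 48), (S_3 x S_3) : C_2 (6T13, order 72), PGL(2,5) (6T14, order 120), S_6 (6T16, order 720). By Dedekind's theorem, for a prime p not dividing disc(f) the degrees of the irreducible factors of f mod p form the cycle type of an element of G. Factoring f modulo the 28 such primes p <= 127 (skipping 3, 17, 43, which divide the discriminant), each new pattern first appears at: mod 2: f = (x^6 + x + 1), pattern 6; mod 7: f = (x + 6)(x^2 + 3x + 6)(x^3 + 5x^2 + x + 3), pattern 3+2+1; mod 11: f = (x^2 + 2x + 2)(x^4 + 9x^3 + 2x^2 + 7), pattern 4+2; mod 13: f = (x + 5)(x + 10)(x^2 + x + 3)(x^2 + 10x + 6), pattern 2+2+1+1; mod 61: f = (x + 2)(x + 4)(x + 10)(x + 21)(x^2 + 24x + 50), pattern 2+1+1+1+1; mod 97: f = (x + 10)(x + 12)(x + 49)(x^3 + 26x^2 + 60x + 34), pattern 3+1+1+1; mod 113: f = (x^2 + 4x + 10)(x^2 + 45x + 105)(x^2 + 64x + 72), pattern 2+2+2; mod 127: f = (x^3 + 39x^2 + 18x + 106)(x^3 + 88x^2 + 106x + 18), pattern 3+3. No other pattern occurs in this range, so the set of observed cycle types is {6, 3+2+1, 4+2, 2+2+1+1, 2+1+1+1+1, 3+1+1+1, 2+2+2, 3+3}. The candidates containing elements of all these cycle types are (S_3 x S_3) : C_2 (6T13) of order 72, S_6 (6T16) of order 720; the others are excluded. The observed types are precisely the cycle types that occur in (S_3 x S_3) : C_2 (6T13) (apart from the identity). Each of the other remaining candidates has further cycle types, and by the Chebotarev density theorem the matching factorization patterns would occur for a proportion of primes equal to their share of the group: S_6 (6T16) additionally contains elements of type 5+1, 4+1+1 (234 of its 720 elements, about 32% of primes). None of the 28 primes tested shows any such pattern (for each of these groups the chance of that is below 10^-4), which rules them out. Hence G = (S_3 x S_3) : C_2 (6T13), of order 72.

(S_3 x S_3) : C_2 (order 72)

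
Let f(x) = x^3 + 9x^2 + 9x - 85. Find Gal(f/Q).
S_3 (order 6)

The polynomial is an irreducible cubic over Q and its discriminant is -67500, which is not a perfect square. For an irreducible cubic, a non-square discriminant gives Galois group S_3.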